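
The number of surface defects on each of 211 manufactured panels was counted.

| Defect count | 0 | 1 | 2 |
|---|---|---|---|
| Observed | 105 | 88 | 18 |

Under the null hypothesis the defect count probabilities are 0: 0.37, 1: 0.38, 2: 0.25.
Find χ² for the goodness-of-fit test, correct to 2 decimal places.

Expected counts E_i = n·p_i: 211×0.37 = 78.07, 211×0.38 = 80.18, 211×0.25 = 52.75.
cat         O        E   (O−E)²/E
0         105    78.07      9.289
1          88    80.18      0.763
2          18    52.75     22.892
Sum = 32.94

32.94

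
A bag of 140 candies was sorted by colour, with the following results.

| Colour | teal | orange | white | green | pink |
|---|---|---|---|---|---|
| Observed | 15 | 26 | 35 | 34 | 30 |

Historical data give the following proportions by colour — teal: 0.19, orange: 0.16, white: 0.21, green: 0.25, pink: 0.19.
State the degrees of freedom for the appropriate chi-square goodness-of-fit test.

4

There are k = 5 categories and no parameters were estimated from the data, so df = 5 − 1 = 4.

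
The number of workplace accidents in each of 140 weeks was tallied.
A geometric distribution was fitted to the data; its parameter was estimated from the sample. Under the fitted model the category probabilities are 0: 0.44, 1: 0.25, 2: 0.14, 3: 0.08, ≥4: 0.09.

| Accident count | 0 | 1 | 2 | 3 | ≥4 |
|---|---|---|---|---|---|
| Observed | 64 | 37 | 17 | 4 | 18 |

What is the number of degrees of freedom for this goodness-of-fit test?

3

There are k = 5 categories and 1 parameter estimated from the data, so df = 5 − 1 − 1 = 3.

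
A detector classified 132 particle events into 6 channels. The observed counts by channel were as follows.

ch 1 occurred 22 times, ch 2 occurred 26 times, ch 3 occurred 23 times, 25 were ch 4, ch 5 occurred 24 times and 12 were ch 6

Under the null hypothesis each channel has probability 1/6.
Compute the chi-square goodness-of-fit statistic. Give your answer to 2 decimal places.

5.91

Expected count for each of the 6 categories: 132/6 = 22.
cat         O        E   (O−E)²/E
ch 1       22       22      0.000
ch 2       26       22      0.727
ch 3       23       22      0.045
ch 4       25       22      0.409
ch 5       24       22      0.182
ch 6       12       22      4.545
Sum = 5.91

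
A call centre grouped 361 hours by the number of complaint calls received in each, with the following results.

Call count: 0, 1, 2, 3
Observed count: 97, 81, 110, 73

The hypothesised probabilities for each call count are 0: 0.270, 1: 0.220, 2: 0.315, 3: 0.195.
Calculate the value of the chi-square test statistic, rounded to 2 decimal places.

Expected counts E_i = n·p_i: 361×0.270 = 97.47, 361×0.220 = 79.42, 361×0.315 = 113.715, 361×0.195 = 70.395.
0: (97 − 97.47)²/97.47 = 0.2209/97.47 = 0.002
1: (81 − 79.42)²/79.42 = 2.4964/79.42 = 0.031
2: (110 − 113.715)²/113.715 = 13.801225/113.715 = 0.121
3: (73 − 70.395)²/70.395 = 6.786025/70.395 = 0.096
Sum = 0.25

0.25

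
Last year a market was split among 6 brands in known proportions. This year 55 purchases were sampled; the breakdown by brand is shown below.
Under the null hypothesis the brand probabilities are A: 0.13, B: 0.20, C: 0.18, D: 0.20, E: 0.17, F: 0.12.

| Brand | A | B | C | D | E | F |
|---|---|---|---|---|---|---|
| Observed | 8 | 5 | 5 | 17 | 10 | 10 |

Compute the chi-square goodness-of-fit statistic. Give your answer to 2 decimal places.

Expected counts E_i = n·p_i: 55×0.13 = 7.15, 55×0.20 = 11, 55×0.18 = 9.9, 55×0.20 = 11, 55×0.17 = 9.35, 55×0.12 = 6.6.
A: (8 − 7.15)²/7.15 = 0.7225/7.15 = 0.101
B: (5 − 11)²/11 = 36/11 = 3.273
C: (5 − 9.9)²/9.9 = 24.01/9.9 = 2.425
D: (17 − 11)²/11 = 36/11 = 3.273
E: (10 − 9.35)²/9.35 = 0.4225/9.35 = 0.045
F: (10 − 6.6)²/6.6 = 11.56/6.6 = 1.752
Sum = 10.87

10.87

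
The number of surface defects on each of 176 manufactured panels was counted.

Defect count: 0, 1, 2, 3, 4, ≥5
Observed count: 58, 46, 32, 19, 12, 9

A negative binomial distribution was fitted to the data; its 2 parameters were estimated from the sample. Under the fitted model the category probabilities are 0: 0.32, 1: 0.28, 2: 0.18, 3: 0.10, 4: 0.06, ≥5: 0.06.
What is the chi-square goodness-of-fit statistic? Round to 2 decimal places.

Expected counts E_i = n·p_i: 176×0.32 = 56.32, 176×0.28 = 49.28, 176×0.18 = 31.68, 176×0.10 = 17.6, 176×0.06 = 10.56, 176×0.06 = 10.56.
cat         O        E   (O−E)²/E
0          58    56.32      0.050
1          46    49.28      0.218
2          32    31.68      0.003
3          19     17.6      0.111
4          12    10.56      0.196
≥5          9    10.56      0.230
Sum = 0.81

0.81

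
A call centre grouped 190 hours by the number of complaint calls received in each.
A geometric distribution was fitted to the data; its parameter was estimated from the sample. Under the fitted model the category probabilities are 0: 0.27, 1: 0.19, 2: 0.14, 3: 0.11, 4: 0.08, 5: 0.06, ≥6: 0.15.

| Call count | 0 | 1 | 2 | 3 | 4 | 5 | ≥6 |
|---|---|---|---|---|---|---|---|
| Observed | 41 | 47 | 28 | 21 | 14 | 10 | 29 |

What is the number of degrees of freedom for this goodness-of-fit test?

There are k = 7 categories and 1 parameter estimated from the data, so df = 7 − 1 − 1 = 5.

5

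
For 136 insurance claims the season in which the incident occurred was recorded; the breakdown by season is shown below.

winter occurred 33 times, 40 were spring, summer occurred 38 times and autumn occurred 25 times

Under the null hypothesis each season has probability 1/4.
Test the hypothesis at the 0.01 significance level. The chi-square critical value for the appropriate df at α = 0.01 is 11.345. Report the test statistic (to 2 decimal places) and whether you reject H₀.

3.94; do not reject

Expected count for each of the 4 categories: 136/4 = 34.
χ² = (33−34)²/34 + (40−34)²/34 + (38−34)²/34 + (25−34)²/34
   = 0.029 + 1.059 + 0.471 + 2.382
Sum = 3.94
df = 3. Since 3.94 < 11.345, we do not reject H₀.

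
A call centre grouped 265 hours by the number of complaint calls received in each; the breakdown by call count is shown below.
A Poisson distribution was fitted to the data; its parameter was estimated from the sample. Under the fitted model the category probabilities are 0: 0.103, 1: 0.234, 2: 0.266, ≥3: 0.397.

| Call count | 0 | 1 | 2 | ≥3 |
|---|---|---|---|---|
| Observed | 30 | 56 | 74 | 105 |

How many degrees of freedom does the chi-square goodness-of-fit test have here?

2

There are k = 4 categories and 1 parameter estimated from the data, so df = 4 − 1 − 1 = 2.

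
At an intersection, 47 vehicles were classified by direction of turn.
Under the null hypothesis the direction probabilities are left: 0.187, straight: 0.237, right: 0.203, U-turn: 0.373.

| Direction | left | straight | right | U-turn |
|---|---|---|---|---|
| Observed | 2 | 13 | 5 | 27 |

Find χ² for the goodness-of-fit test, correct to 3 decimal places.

Expected counts E_i = n·p_i: 47×0.187 = 8.789, 47×0.237 = 11.139, 47×0.203 = 9.541, 47×0.373 = 17.531.
left: (2 − 8.789)²/8.789 = 46.090521/8.789 = 5.2441
straight: (13 − 11.139)²/11.139 = 3.463321/11.139 = 0.3109
right: (5 − 9.541)²/9.541 = 20.620681/9.541 = 2.1613
U-turn: (27 − 17.531)²/17.531 = 89.661961/17.531 = 5.1145
Sum = 12.831

12.831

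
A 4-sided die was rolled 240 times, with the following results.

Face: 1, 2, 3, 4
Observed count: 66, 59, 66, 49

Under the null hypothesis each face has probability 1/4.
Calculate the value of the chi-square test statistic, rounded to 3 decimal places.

3.233

Expected count for each of the 4 categories: 240/4 = 60.
cat         O        E   (O−E)²/E
1          66       60     0.6000
2          59       60     0.0167
3          66       60     0.6000
4          49       60     2.0167
Sum = 3.233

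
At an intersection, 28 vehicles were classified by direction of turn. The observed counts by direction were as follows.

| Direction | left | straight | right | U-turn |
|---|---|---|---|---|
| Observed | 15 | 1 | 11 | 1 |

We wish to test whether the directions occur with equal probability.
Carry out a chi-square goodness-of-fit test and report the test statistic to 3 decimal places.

21.714

Expected count for each of the 4 categories: 28/4 = 7.
cat           O        E   (O−E)²/E
left         15        7     9.1429
straight      1        7     5.1429
right        11        7     2.2857
U-turn        1        7     5.1429
Sum = 21.714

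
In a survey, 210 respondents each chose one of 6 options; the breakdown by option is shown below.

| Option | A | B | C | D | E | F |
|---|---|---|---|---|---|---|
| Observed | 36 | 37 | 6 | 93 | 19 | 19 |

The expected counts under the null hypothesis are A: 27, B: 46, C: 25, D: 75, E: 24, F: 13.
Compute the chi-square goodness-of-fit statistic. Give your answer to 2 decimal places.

χ² = (36−27)²/27 + (37−46)²/46 + (6−25)²/25 + (93−75)²/75 + (19−24)²/24 + (19−13)²/13
   = 3.000 + 1.761 + 14.440 + 4.320 + 1.042 + 2.769
Sum = 27.33

27.33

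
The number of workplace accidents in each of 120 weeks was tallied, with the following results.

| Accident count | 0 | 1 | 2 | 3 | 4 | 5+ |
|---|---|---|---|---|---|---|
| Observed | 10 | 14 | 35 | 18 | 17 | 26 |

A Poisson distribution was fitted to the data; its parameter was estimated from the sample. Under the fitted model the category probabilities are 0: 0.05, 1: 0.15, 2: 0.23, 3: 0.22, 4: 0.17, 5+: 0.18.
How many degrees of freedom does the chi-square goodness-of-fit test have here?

4

There are k = 6 categories and 1 parameter estimated from the data, so df = 6 − 1 − 1 = 4.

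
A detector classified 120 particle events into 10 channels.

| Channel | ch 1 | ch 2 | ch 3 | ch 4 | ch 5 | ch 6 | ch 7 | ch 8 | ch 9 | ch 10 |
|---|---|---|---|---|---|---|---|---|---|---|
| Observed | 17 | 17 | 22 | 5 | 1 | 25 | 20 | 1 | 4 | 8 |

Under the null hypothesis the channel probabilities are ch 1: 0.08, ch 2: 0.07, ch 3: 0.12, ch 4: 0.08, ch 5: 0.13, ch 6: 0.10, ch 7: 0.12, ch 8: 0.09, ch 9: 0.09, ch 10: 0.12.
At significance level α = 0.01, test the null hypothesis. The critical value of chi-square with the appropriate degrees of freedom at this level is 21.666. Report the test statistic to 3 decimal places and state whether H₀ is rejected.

Expected counts E_i = n·p_i: 120×0.08 = 9.6, 120×0.07 = 8.4, 120×0.12 = 14.4, 120×0.08 = 9.6, 120×0.13 = 15.6, 120×0.10 = 12, 120×0.12 = 14.4, 120×0.09 = 10.8, 120×0.09 = 10.8, 120×0.12 = 14.4.
cat         O        E   (O−E)²/E
ch 1       17      9.6     5.7042
ch 2       17      8.4     8.8048
ch 3       22     14.4     4.0111
ch 4        5      9.6     2.2042
ch 5        1     15.6    13.6641
ch 6       25       12    14.0833
ch 7       20     14.4     2.1778
ch 8        1     10.8     8.8926
ch 9        4     10.8     4.2815
ch 10       8     14.4     2.8444
Sum = 66.668
df = 9. Since 66.668 > 21.666, we reject H₀.

66.668; reject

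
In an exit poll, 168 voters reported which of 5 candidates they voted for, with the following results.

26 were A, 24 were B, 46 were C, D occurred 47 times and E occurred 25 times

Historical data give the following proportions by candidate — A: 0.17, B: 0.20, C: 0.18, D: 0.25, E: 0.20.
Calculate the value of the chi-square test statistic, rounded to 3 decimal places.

13.982

Expected counts E_i = n·p_i: 168×0.17 = 28.56, 168×0.20 = 33.6, 168×0.18 = 30.24, 168×0.25 = 42, 168×0.20 = 33.6.
cat         O        E   (O−E)²/E
A          26    28.56     0.2295
B          24     33.6     2.7429
C          46    30.24     8.2135
D          47       42     0.5952
E          25     33.6     2.2012
Sum = 13.982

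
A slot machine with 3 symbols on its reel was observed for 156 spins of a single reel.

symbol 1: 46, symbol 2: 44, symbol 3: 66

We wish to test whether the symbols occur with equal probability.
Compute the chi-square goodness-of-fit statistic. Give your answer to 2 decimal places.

Expected count for each of the 3 categories: 156/3 = 52.
symbol 1: (46 − 52)²/52 = 36/52 = 0.692
symbol 2: (44 − 52)²/52 = 64/52 = 1.231
symbol 3: (66 − 52)²/52 = 196/52 = 3.769
Sum = 5.69

5.69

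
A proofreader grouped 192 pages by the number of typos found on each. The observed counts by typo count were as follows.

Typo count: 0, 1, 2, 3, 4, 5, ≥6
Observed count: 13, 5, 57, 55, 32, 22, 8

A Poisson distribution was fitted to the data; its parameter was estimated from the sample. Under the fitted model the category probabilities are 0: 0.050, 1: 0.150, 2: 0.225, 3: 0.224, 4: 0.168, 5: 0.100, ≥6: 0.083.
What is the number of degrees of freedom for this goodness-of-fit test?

5

There are k = 7 categories and 1 parameter estimated from the data, so df = 7 − 1 − 1 = 5.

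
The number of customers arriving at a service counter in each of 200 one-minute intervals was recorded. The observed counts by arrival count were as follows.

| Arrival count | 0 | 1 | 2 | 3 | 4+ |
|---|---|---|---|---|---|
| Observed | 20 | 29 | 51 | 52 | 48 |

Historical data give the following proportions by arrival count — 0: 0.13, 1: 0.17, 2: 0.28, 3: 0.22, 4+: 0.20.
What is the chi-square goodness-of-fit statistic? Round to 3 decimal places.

Expected counts E_i = n·p_i: 200×0.13 = 26, 200×0.17 = 34, 200×0.28 = 56, 200×0.22 = 44, 200×0.20 = 40.
cat         O        E   (O−E)²/E
0          20       26     1.3846
1          29       34     0.7353
2          51       56     0.4464
3          52       44     1.4545
4+         48       40     1.6000
Sum = 5.621

5.621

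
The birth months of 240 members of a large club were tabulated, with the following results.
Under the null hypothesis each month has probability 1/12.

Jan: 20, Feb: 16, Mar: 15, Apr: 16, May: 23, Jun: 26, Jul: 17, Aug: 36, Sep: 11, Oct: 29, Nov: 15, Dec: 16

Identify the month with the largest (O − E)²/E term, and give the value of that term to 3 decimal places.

Under H₀ each category has probability 1/12, so each expected count is 240/12 = 20.
χ² = (20−20)²/20 + (16−20)²/20 + (15−20)²/20 + (16−20)²/20 + (23−20)²/20 + (26−20)²/20 + (17−20)²/20 + (36−20)²/20 + (11−20)²/20 + (29−20)²/20 + (15−20)²/20 + (16−20)²/20
   = 0.0000 + 0.8000 + 1.2500 + 0.8000 + 0.4500 + 1.8000 + 0.4500 + 12.8000 + 4.0500 + 4.0500 + 1.2500 + 0.8000
The largest term is for Aug: 12.800.

Aug, 12.800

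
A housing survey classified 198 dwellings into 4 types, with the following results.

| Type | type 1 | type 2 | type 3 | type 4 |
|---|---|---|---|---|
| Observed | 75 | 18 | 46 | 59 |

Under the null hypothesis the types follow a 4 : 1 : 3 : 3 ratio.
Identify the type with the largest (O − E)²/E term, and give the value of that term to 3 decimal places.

type 3, 1.185

Ratio total = 11. Expected counts: 198×4/11 = 72, 198×1/11 = 18, 198×3/11 = 54, 198×3/11 = 54.
type 1: (75 − 72)²/72 = 9/72 = 0.1250
type 2: (18 − 18)²/18 = 0/18 = 0.0000
type 3: (46 − 54)²/54 = 64/54 = 1.1852
type 4: (59 − 54)²/54 = 25/54 = 0.4630
The largest term is for type 3: 1.185.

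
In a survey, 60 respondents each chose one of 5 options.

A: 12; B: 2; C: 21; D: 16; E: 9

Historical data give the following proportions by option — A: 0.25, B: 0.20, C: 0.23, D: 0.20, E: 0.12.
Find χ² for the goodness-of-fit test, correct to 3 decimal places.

Expected counts E_i = n·p_i: 60×0.25 = 15, 60×0.20 = 12, 60×0.23 = 13.8, 60×0.20 = 12, 60×0.12 = 7.2.
A: (12 − 15)²/15 = 9/15 = 0.6000
B: (2 − 12)²/12 = 100/12 = 8.3333
C: (21 − 13.8)²/13.8 = 51.84/13.8 = 3.7565
D: (16 − 12)²/12 = 16/12 = 1.3333
E: (9 − 7.2)²/7.2 = 3.24/7.2 = 0.4500
Sum = 14.473

14.473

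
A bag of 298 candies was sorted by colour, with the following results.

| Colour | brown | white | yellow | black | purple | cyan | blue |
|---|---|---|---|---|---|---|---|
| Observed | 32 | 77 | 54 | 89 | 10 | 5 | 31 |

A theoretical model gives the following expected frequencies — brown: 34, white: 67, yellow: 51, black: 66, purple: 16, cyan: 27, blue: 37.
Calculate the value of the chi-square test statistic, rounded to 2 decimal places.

χ² = (32−34)²/34 + (77−67)²/67 + (54−51)²/51 + (89−66)²/66 + (10−16)²/16 + (5−27)²/27 + (31−37)²/37
   = 0.118 + 1.493 + 0.176 + 8.015 + 2.250 + 17.926 + 0.973
Sum = 30.95

30.95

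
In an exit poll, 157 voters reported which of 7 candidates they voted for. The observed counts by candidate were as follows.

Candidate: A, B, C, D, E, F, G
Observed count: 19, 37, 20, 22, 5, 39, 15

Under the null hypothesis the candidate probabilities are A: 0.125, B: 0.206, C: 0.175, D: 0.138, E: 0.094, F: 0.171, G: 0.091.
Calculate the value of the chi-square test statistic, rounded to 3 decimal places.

14.719

Expected counts E_i = n·p_i: 157×0.125 = 19.625, 157×0.206 = 32.342, 157×0.175 = 27.475, 157×0.138 = 21.666, 157×0.094 = 14.758, 157×0.171 = 26.847, 157×0.091 = 14.287.
χ² = (19−19.625)²/19.625 + (37−32.342)²/32.342 + (20−27.475)²/27.475 + (22−21.666)²/21.666 + (5−14.758)²/14.758 + (39−26.847)²/26.847 + (15−14.287)²/14.287
   = 0.0199 + 0.6709 + 2.0337 + 0.0051 + 6.4520 + 5.5014 + 0.0356
Sum = 14.719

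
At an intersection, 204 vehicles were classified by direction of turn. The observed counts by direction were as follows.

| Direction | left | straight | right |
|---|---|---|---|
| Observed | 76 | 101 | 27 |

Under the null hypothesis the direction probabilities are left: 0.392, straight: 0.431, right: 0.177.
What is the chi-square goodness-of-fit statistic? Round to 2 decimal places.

4.44

Expected counts E_i = n·p_i: 204×0.392 = 79.968, 204×0.431 = 87.924, 204×0.177 = 36.108.
cat           O        E   (O−E)²/E
left         76   79.968      0.197
straight    101   87.924      1.945
right        27   36.108      2.297
Sum = 4.44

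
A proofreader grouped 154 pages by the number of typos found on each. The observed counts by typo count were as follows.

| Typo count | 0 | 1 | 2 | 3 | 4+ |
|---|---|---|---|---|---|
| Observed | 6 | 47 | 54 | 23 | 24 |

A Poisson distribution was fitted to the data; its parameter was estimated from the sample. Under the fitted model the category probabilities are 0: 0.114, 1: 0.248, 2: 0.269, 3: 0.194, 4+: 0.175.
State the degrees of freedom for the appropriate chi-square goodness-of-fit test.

There are k = 5 categories and 1 parameter estimated from the data, so df = 5 − 1 − 1 = 3.

3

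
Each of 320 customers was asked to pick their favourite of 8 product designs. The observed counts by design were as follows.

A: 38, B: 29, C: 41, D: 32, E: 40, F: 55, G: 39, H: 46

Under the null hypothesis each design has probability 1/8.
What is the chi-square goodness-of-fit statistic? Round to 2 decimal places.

11.30

Under H₀ each category has probability 1/8, so each expected count is 320/8 = 40.
cat         O        E   (O−E)²/E
A          38       40      0.100
B          29       40      3.025
C          41       40      0.025
D          32       40      1.600
E          40       40      0.000
F          55       40      5.625
G          39       40      0.025
H          46       40      0.900
Sum = 11.30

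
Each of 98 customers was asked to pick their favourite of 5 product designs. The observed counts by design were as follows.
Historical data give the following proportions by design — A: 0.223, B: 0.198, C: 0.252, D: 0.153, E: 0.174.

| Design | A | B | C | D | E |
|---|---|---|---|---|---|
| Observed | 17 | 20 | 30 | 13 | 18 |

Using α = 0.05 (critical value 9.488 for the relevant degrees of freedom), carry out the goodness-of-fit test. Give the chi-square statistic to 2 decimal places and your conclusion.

Expected counts E_i = n·p_i: 98×0.223 = 21.854, 98×0.198 = 19.404, 98×0.252 = 24.696, 98×0.153 = 14.994, 98×0.174 = 17.052.
cat         O        E   (O−E)²/E
A          17   21.854      1.078
B          20   19.404      0.018
C          30   24.696      1.139
D          13   14.994      0.265
E          18   17.052      0.053
Sum = 2.55
df = 4. Since 2.55 < 9.488, we do not reject H₀.

2.55; do not reject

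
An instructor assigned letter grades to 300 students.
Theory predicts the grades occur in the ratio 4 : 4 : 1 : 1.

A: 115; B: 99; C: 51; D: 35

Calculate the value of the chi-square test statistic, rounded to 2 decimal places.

19.42

Ratio total = 10. Expected counts: 300×4/10 = 120, 300×4/10 = 120, 300×1/10 = 30, 300×1/10 = 30.
A: (115 − 120)²/120 = 25/120 = 0.208
B: (99 − 120)²/120 = 441/120 = 3.675
C: (51 − 30)²/30 = 441/30 = 14.700
D: (35 − 30)²/30 = 25/30 = 0.833
Sum = 19.42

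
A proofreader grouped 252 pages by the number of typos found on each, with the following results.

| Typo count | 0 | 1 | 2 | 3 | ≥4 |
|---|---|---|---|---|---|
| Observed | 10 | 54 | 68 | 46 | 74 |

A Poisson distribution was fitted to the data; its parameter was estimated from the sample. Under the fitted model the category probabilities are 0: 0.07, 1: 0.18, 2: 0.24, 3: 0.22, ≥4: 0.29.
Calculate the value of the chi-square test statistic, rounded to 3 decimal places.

7.509

Expected counts E_i = n·p_i: 252×0.07 = 17.64, 252×0.18 = 45.36, 252×0.24 = 60.48, 252×0.22 = 55.44, 252×0.29 = 73.08.
cat         O        E   (O−E)²/E
0          10    17.64     3.3089
1          54    45.36     1.6457
2          68    60.48     0.9350
3          46    55.44     1.6074
≥4         74    73.08     0.0116
Sum = 7.509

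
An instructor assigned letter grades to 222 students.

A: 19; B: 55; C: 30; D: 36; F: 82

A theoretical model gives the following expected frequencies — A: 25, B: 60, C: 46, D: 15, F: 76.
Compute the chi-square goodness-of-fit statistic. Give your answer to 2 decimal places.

37.30

A: (19 − 25)²/25 = 36/25 = 1.440
B: (55 − 60)²/60 = 25/60 = 0.417
C: (30 − 46)²/46 = 256/46 = 5.565
D: (36 − 15)²/15 = 441/15 = 29.400
F: (82 − 76)²/76 = 36/76 = 0.474
Sum = 37.30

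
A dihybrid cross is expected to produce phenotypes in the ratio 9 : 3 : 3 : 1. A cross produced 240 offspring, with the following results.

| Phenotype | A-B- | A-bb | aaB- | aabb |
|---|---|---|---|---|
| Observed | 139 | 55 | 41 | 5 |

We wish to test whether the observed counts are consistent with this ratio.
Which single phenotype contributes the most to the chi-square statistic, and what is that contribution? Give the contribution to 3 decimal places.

Ratio total = 16. Expected counts: 240×9/16 = 135, 240×3/16 = 45, 240×3/16 = 45, 240×1/16 = 15.
cat         O        E   (O−E)²/E
A-B-      139      135     0.1185
A-bb       55       45     2.2222
aaB-       41       45     0.3556
aabb        5       15     6.6667
The largest term is for aabb: 6.667.

aabb, 6.667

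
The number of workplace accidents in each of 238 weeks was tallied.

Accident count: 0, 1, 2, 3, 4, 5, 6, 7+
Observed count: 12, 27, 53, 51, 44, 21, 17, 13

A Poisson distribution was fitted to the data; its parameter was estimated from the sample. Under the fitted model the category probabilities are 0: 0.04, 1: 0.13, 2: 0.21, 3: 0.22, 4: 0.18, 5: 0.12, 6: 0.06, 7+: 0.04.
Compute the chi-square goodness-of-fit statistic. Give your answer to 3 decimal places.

Expected counts E_i = n·p_i: 238×0.04 = 9.52, 238×0.13 = 30.94, 238×0.21 = 49.98, 238×0.22 = 52.36, 238×0.18 = 42.84, 238×0.12 = 28.56, 238×0.06 = 14.28, 238×0.04 = 9.52.
0: (12 − 9.52)²/9.52 = 6.1504/9.52 = 0.6461
1: (27 − 30.94)²/30.94 = 15.5236/30.94 = 0.5017
2: (53 − 49.98)²/49.98 = 9.1204/49.98 = 0.1825
3: (51 − 52.36)²/52.36 = 1.8496/52.36 = 0.0353
4: (44 − 42.84)²/42.84 = 1.3456/42.84 = 0.0314
5: (21 − 28.56)²/28.56 = 57.1536/28.56 = 2.0012
6: (17 − 14.28)²/14.28 = 7.3984/14.28 = 0.5181
7+: (13 − 9.52)²/9.52 = 12.1104/9.52 = 1.2721
Sum = 5.188

5.188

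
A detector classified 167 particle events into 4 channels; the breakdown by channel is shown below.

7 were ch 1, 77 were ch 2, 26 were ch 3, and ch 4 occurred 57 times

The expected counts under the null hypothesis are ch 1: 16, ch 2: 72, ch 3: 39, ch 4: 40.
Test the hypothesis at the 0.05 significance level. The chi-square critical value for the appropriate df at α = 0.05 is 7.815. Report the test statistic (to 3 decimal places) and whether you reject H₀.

ch 1: (7 − 16)²/16 = 81/16 = 5.0625
ch 2: (77 − 72)²/72 = 25/72 = 0.3472
ch 3: (26 − 39)²/39 = 169/39 = 4.3333
ch 4: (57 − 40)²/40 = 289/40 = 7.2250
Sum = 16.968
df = 3. Since 16.968 > 7.815, we reject H₀.

16.968; reject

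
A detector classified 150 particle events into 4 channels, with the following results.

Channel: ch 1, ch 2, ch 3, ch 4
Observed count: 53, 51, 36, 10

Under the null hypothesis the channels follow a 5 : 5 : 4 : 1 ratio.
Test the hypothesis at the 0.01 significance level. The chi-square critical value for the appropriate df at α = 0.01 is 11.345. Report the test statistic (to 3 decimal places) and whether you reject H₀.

Ratio total = 15. Expected counts: 150×5/15 = 50, 150×5/15 = 50, 150×4/15 = 40, 150×1/15 = 10.
χ² = (53−50)²/50 + (51−50)²/50 + (36−40)²/40 + (10−10)²/10
   = 0.1800 + 0.0200 + 0.4000 + 0.0000
Sum = 0.600
df = 3. Since 0.600 < 11.345, we do not reject H₀.

0.600; do not reject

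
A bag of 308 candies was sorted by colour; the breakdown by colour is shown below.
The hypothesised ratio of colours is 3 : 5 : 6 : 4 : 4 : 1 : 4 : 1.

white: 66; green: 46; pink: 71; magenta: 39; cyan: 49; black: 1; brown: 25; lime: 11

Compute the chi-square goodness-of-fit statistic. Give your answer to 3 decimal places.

Ratio total = 28. Expected counts: 308×3/28 = 33, 308×5/28 = 55, 308×6/28 = 66, 308×4/28 = 44, 308×4/28 = 44, 308×1/28 = 11, 308×4/28 = 44, 308×1/28 = 11.
white: (66 − 33)²/33 = 1089/33 = 33.0000
green: (46 − 55)²/55 = 81/55 = 1.4727
pink: (71 − 66)²/66 = 25/66 = 0.3788
magenta: (39 − 44)²/44 = 25/44 = 0.5682
cyan: (49 − 44)²/44 = 25/44 = 0.5682
black: (1 − 11)²/11 = 100/11 = 9.0909
brown: (25 − 44)²/44 = 361/44 = 8.2045
lime: (11 − 11)²/11 = 0/11 = 0.0000
Sum = 53.283

53.283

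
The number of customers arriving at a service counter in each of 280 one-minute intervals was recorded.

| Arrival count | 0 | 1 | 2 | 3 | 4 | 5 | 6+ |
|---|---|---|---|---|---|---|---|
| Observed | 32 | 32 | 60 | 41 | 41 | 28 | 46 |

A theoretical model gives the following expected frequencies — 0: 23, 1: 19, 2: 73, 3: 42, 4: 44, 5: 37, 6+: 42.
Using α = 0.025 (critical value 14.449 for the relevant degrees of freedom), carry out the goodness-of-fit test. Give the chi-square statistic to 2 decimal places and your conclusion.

χ² = (32−23)²/23 + (32−19)²/19 + (60−73)²/73 + (41−42)²/42 + (41−44)²/44 + (28−37)²/37 + (46−42)²/42
   = 3.522 + 8.895 + 2.315 + 0.024 + 0.205 + 2.189 + 0.381
Sum = 17.53
df = 6. Since 17.53 > 14.449, we reject H₀.

17.53; reject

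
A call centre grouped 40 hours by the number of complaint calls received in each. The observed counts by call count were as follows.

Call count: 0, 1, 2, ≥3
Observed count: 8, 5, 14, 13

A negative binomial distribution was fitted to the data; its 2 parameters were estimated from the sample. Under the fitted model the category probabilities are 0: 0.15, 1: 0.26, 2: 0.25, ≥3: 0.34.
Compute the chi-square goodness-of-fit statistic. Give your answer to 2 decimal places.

5.10

Expected counts E_i = n·p_i: 40×0.15 = 6, 40×0.26 = 10.4, 40×0.25 = 10, 40×0.34 = 13.6.
χ² = (8−6)²/6 + (5−10.4)²/10.4 + (14−10)²/10 + (13−13.6)²/13.6
   = 0.667 + 2.804 + 1.600 + 0.026
Sum = 5.10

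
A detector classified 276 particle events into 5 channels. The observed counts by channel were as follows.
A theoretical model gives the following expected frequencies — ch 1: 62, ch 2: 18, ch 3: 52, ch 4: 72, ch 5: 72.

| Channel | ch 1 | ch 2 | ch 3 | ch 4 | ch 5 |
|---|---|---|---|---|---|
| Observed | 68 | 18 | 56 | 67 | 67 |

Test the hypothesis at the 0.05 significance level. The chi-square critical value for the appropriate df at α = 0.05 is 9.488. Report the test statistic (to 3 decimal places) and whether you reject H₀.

1.583; do not reject

χ² = (68−62)²/62 + (18−18)²/18 + (56−52)²/52 + (67−72)²/72 + (67−72)²/72
   = 0.5806 + 0.0000 + 0.3077 + 0.3472 + 0.3472
Sum = 1.583
df = 4. Since 1.583 < 9.488, we do not reject H₀.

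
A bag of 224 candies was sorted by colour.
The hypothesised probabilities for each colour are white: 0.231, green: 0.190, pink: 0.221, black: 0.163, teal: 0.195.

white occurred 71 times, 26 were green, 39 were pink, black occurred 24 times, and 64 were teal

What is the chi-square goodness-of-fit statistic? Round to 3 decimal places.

29.579

Expected counts E_i = n·p_i: 224×0.231 = 51.744, 224×0.190 = 42.56, 224×0.221 = 49.504, 224×0.163 = 36.512, 224×0.195 = 43.68.
χ² = (71−51.744)²/51.744 + (26−42.56)²/42.56 + (39−49.504)²/49.504 + (24−36.512)²/36.512 + (64−43.68)²/43.68
   = 7.1659 + 6.4435 + 2.2288 + 4.2876 + 9.4529
Sum = 29.579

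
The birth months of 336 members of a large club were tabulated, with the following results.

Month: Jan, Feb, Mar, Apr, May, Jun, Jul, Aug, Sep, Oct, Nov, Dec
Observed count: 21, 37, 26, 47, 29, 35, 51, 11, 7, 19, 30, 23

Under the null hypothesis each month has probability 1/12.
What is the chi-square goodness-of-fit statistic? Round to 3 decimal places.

68.357

Under H₀ each category has probability 1/12, so each expected count is 336/12 = 28.
Jan: (21 − 28)²/28 = 49/28 = 1.7500
Feb: (37 − 28)²/28 = 81/28 = 2.8929
Mar: (26 − 28)²/28 = 4/28 = 0.1429
Apr: (47 − 28)²/28 = 361/28 = 12.8929
May: (29 − 28)²/28 = 1/28 = 0.0357
Jun: (35 − 28)²/28 = 49/28 = 1.7500
Jul: (51 − 28)²/28 = 529/28 = 18.8929
Aug: (11 − 28)²/28 = 289/28 = 10.3214
Sep: (7 − 28)²/28 = 441/28 = 15.7500
Oct: (19 − 28)²/28 = 81/28 = 2.8929
Nov: (30 − 28)²/28 = 4/28 = 0.1429
Dec: (23 − 28)²/28 = 25/28 = 0.8929
Sum = 68.357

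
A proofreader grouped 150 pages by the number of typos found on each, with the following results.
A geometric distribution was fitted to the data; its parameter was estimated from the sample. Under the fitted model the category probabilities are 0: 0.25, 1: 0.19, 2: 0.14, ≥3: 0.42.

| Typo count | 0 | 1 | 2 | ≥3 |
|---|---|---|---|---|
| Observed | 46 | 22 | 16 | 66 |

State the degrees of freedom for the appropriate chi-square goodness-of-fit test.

There are k = 4 categories and 1 parameter estimated from the data, so df = 4 − 1 − 1 = 2.

2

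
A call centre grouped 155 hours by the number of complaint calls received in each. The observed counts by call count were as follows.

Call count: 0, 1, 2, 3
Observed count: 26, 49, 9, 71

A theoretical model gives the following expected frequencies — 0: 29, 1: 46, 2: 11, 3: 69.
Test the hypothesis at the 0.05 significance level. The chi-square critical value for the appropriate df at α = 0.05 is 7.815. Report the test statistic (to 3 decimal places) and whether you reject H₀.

χ² = (26−29)²/29 + (49−46)²/46 + (9−11)²/11 + (71−69)²/69
   = 0.3103 + 0.1957 + 0.3636 + 0.0580
Sum = 0.928
df = 3. Since 0.928 < 7.815, we do not reject H₀.

0.928; do not reject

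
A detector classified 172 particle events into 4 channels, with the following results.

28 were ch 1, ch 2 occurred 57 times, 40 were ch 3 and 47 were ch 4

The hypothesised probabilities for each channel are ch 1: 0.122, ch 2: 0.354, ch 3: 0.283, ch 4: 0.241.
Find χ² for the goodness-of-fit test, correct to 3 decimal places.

4.883

Expected counts E_i = n·p_i: 172×0.122 = 20.984, 172×0.354 = 60.888, 172×0.283 = 48.676, 172×0.241 = 41.452.
χ² = (28−20.984)²/20.984 + (57−60.888)²/60.888 + (40−48.676)²/48.676 + (47−41.452)²/41.452
   = 2.3458 + 0.2483 + 1.5464 + 0.7426
Sum = 4.883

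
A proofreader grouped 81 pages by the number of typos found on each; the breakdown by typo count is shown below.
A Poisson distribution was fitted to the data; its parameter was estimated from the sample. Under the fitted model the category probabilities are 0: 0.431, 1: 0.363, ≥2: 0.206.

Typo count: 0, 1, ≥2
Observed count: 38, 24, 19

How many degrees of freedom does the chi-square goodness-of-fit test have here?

There are k = 3 categories and 1 parameter estimated from the data, so df = 3 − 1 − 1 = 1.

1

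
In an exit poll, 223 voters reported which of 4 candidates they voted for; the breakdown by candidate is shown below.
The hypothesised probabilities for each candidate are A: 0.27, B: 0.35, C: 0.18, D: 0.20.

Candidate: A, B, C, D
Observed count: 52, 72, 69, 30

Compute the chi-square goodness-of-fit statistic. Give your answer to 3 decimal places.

27.118

Expected counts E_i = n·p_i: 223×0.27 = 60.21, 223×0.35 = 78.05, 223×0.18 = 40.14, 223×0.20 = 44.6.
cat         O        E   (O−E)²/E
A          52    60.21     1.1195
B          72    78.05     0.4690
C          69    40.14    20.7499
D          30     44.6     4.7794
Sum = 27.118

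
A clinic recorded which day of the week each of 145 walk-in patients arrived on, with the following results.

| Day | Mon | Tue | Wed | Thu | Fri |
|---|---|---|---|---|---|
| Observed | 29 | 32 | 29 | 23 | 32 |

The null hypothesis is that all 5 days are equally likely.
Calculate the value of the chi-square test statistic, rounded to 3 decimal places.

1.862

Under H₀ each category has probability 1/5, so each expected count is 145/5 = 29.
χ² = (29−29)²/29 + (32−29)²/29 + (29−29)²/29 + (23−29)²/29 + (32−29)²/29
   = 0.0000 + 0.3103 + 0.0000 + 1.2414 + 0.3103
Sum = 1.862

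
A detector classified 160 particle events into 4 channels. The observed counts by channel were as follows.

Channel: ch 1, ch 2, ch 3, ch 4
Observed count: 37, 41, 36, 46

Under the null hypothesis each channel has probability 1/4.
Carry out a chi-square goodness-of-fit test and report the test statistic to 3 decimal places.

1.550

Under H₀ each category has probability 1/4, so each expected count is 160/4 = 40.
cat         O        E   (O−E)²/E
ch 1       37       40     0.2250
ch 2       41       40     0.0250
ch 3       36       40     0.4000
ch 4       46       40     0.9000
Sum = 1.550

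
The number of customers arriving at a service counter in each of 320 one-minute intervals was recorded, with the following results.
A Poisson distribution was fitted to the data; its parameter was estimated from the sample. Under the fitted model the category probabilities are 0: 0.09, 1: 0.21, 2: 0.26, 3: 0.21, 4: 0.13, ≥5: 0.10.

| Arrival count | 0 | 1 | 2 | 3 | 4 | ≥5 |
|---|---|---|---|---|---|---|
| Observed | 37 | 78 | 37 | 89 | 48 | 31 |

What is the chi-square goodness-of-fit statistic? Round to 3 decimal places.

Expected counts E_i = n·p_i: 320×0.09 = 28.8, 320×0.21 = 67.2, 320×0.26 = 83.2, 320×0.21 = 67.2, 320×0.13 = 41.6, 320×0.10 = 32.
cat         O        E   (O−E)²/E
0          37     28.8     2.3347
1          78     67.2     1.7357
2          37     83.2    25.6543
3          89     67.2     7.0720
4          48     41.6     0.9846
≥5         31       32     0.0313
Sum = 37.813

37.813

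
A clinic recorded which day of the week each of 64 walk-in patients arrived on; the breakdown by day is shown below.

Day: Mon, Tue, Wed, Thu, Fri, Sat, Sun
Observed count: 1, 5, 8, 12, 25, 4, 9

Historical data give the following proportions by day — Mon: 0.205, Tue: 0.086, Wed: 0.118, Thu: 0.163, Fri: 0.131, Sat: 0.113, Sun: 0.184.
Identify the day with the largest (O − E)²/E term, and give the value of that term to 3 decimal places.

Expected counts E_i = n·p_i: 64×0.205 = 13.12, 64×0.086 = 5.504, 64×0.118 = 7.552, 64×0.163 = 10.432, 64×0.131 = 8.384, 64×0.113 = 7.232, 64×0.184 = 11.776.
Mon: (1 − 13.12)²/13.12 = 146.8944/13.12 = 11.1962
Tue: (5 − 5.504)²/5.504 = 0.254016/5.504 = 0.0462
Wed: (8 − 7.552)²/7.552 = 0.200704/7.552 = 0.0266
Thu: (12 − 10.432)²/10.432 = 2.458624/10.432 = 0.2357
Fri: (25 − 8.384)²/8.384 = 276.091456/8.384 = 32.9308
Sat: (4 − 7.232)²/7.232 = 10.445824/7.232 = 1.4444
Sun: (9 − 11.776)²/11.776 = 7.706176/11.776 = 0.6544
The largest term is for Fri: 32.931.

Fri, 32.931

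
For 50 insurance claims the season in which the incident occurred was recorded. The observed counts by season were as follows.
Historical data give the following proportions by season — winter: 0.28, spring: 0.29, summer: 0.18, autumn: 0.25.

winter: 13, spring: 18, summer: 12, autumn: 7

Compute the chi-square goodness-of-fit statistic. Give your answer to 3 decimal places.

4.336

Expected counts E_i = n·p_i: 50×0.28 = 14, 50×0.29 = 14.5, 50×0.18 = 9, 50×0.25 = 12.5.
cat         O        E   (O−E)²/E
winter     13       14     0.0714
spring     18     14.5     0.8448
summer     12        9     1.0000
autumn      7     12.5     2.4200
Sum = 4.336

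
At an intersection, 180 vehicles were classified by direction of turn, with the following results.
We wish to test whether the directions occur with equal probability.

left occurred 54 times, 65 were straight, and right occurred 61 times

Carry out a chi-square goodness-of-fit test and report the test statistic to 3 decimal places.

1.033

Under H₀ each category has probability 1/3, so each expected count is 180/3 = 60.
χ² = (54−60)²/60 + (65−60)²/60 + (61−60)²/60
   = 0.6000 + 0.4167 + 0.0167
Sum = 1.033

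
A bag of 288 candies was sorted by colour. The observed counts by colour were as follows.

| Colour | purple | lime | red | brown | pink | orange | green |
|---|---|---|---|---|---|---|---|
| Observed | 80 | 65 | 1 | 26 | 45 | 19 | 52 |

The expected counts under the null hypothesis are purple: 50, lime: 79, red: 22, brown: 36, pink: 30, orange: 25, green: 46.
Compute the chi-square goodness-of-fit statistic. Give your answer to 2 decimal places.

χ² = (80−50)²/50 + (65−79)²/79 + (1−22)²/22 + (26−36)²/36 + (45−30)²/30 + (19−25)²/25 + (52−46)²/46
   = 18.000 + 2.481 + 20.045 + 2.778 + 7.500 + 1.440 + 0.783
Sum = 53.03

53.03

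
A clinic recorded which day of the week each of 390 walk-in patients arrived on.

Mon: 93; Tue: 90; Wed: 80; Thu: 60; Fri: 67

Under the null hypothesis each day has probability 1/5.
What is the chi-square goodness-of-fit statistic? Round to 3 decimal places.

10.487

Expected count for each of the 5 categories: 390/5 = 78.
Mon: (93 − 78)²/78 = 225/78 = 2.8846
Tue: (90 − 78)²/78 = 144/78 = 1.8462
Wed: (80 − 78)²/78 = 4/78 = 0.0513
Thu: (60 − 78)²/78 = 324/78 = 4.1538
Fri: (67 − 78)²/78 = 121/78 = 1.5513
Sum = 10.487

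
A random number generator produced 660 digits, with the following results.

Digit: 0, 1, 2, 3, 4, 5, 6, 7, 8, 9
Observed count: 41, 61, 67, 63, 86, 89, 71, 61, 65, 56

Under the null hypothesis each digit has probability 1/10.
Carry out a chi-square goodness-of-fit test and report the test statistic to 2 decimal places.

26.36

Under H₀ each category has probability 1/10, so each expected count is 660/10 = 66.
χ² = (41−66)²/66 + (61−66)²/66 + (67−66)²/66 + (63−66)²/66 + (86−66)²/66 + (89−66)²/66 + (71−66)²/66 + (61−66)²/66 + (65−66)²/66 + (56−66)²/66
   = 9.470 + 0.379 + 0.015 + 0.136 + 6.061 + 8.015 + 0.379 + 0.379 + 0.015 + 1.515
Sum = 26.36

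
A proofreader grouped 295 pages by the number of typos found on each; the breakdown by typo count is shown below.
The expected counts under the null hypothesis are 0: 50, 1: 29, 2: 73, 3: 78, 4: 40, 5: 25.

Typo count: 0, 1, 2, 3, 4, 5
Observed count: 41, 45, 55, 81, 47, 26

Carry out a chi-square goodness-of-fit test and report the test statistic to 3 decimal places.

16.266

0: (41 − 50)²/50 = 81/50 = 1.6200
1: (45 − 29)²/29 = 256/29 = 8.8276
2: (55 − 73)²/73 = 324/73 = 4.4384
3: (81 − 78)²/78 = 9/78 = 0.1154
4: (47 − 40)²/40 = 49/40 = 1.2250
5: (26 − 25)²/25 = 1/25 = 0.0400
Sum = 16.266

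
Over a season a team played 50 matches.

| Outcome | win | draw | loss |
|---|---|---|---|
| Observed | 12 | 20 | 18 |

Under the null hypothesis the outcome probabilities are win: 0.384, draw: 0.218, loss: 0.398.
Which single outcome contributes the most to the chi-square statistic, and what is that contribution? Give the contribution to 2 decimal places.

Expected counts E_i = n·p_i: 50×0.384 = 19.2, 50×0.218 = 10.9, 50×0.398 = 19.9.
cat         O        E   (O−E)²/E
win        12     19.2      2.700
draw       20     10.9      7.597
loss       18     19.9      0.181
The largest term is for draw: 7.60.

draw, 7.60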